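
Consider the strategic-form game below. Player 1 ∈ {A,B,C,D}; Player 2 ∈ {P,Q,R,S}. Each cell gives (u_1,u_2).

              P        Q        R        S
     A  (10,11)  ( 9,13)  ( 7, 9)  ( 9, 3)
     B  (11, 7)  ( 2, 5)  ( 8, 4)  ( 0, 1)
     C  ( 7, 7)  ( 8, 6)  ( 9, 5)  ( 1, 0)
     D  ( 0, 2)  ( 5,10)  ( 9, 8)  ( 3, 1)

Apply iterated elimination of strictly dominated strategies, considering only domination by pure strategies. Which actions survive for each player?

IESDS → P1:{A,B} P2:{P,Q}

P2 drop R (Q beats it: A:13>9 B:5>4 C:6>5 D:10>8)
P1 drop C (A beats it: P:10>7 Q:9>8 S:9>1)
P1 drop D (A beats it: P:10>0 Q:9>5 S:9>3)
P2 drop S (P beats it: A:11>3 B:7>1)
P1→{A,B} P2→{P,Q}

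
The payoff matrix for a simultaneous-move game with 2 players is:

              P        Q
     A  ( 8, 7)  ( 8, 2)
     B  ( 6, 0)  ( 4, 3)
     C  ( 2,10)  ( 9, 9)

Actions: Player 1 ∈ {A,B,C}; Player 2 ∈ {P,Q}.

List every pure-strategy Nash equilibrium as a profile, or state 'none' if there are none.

NE set: (A,P)

(A,P): NE
(A,Q): not NE [P1→C gives 9>8; P2→P gives 7>2]
(B,P): not NE [P1→A gives 8>6; P2→Q gives 3>0]
(B,Q): not NE [P1→C gives 9>4]
(C,P): not NE [P1→A gives 8>2]
(C,Q): not NE [P2→P gives 10>9]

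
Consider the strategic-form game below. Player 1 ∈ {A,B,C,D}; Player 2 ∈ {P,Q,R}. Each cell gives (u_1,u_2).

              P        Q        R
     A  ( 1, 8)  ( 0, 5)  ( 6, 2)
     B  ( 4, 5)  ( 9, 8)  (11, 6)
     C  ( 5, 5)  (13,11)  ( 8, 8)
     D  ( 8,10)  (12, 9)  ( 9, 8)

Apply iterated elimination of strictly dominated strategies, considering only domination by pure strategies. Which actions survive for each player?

P1 drop A (B beats it: P:4>1 Q:9>0 R:11>6)
P2 drop R (Q beats it: B:8>6 C:11>8 D:9>8)
P1 drop B (C beats it: P:5>4 Q:13>9)
P1→{C,D} P2→{P,Q}

Remaining: P1:{C,D} P2:{P,Q}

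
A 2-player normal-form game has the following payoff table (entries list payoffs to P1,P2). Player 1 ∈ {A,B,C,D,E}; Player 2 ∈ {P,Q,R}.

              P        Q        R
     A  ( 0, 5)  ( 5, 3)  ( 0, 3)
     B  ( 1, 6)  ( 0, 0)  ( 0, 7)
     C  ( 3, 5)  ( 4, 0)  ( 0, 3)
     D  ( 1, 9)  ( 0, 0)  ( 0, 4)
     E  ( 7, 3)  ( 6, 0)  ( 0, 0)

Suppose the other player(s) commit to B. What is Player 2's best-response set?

argmax u_2 = {R}

u_2(P vs B) = 6
u_2(Q vs B) = 0
u_2(R vs B) = 7
max payoff 7 at {R}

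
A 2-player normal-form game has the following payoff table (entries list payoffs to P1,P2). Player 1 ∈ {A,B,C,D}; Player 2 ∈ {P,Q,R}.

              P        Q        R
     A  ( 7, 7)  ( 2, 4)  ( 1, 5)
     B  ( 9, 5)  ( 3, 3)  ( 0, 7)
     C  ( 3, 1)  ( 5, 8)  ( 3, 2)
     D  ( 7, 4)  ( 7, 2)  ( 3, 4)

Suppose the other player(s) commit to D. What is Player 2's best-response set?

BR_2 = {P,R}

u_2(P vs D) = 4
u_2(Q vs D) = 2
u_2(R vs D) = 4
max payoff 4 at {P,R}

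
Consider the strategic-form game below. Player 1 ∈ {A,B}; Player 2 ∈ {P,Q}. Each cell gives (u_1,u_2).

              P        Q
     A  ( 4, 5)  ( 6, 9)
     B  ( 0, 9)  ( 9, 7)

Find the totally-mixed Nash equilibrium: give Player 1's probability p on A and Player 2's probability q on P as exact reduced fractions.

P1 indiff ⇒ q·4+(1-q)·6 = q·0+(1-q)·9 ⇒ q(4) = (1-q)(3) ⇒ q = 3/7
P2 indiff ⇒ p·5+(1-p)·9 = p·9+(1-p)·7 ⇒ p(-4) = (1-p)(-2) ⇒ p = 1/3

P1 mixes 1/3 on A; P2 mixes 3/7 on P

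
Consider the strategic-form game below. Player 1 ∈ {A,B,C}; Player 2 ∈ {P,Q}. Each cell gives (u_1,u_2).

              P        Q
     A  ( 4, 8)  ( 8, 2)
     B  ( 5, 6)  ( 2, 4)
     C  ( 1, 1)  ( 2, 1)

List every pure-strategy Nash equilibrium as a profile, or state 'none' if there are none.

(A,P): not NE [P1→B gives 5>4]
(A,Q): not NE [P2→P gives 8>2]
(B,P): NE
(B,Q): not NE [P1→A gives 8>2; P2→P gives 6>4]
(C,P): not NE [P1→B gives 5>1]
(C,Q): not NE [P1→A gives 8>2]

Nash profiles: (B,P)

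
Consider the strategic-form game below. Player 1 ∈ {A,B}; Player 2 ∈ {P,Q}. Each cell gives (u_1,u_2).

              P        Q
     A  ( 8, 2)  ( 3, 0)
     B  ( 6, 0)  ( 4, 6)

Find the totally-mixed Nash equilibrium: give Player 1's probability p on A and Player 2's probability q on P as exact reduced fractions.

P1 indiff ⇒ q·8+(1-q)·3 = q·6+(1-q)·4 ⇒ q(2) = (1-q)(1) ⇒ q = 1/3
P2 indiff ⇒ p·2+(1-p)·0 = p·0+(1-p)·6 ⇒ p(2) = (1-p)(6) ⇒ p = 3/4

p=3/4, q=1/3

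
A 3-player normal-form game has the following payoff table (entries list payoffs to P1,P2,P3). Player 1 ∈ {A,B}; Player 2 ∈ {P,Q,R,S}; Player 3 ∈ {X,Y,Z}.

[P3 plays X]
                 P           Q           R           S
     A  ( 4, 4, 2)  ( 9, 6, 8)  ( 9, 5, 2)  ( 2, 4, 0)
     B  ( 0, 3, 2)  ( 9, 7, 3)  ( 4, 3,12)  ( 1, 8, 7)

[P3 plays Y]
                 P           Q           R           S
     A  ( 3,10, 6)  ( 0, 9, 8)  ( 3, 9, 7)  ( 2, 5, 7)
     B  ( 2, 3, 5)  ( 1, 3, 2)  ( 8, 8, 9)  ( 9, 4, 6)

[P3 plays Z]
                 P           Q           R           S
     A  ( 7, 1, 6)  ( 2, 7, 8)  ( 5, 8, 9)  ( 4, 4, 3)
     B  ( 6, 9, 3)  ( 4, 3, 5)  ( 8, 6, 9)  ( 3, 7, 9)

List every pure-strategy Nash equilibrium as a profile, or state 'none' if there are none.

(A,P,X): not NE [P2→Q gives 6>4; P3→Z gives 6>2]
(A,P,Y): NE
(A,P,Z): not NE [P2→R gives 8>1]
(A,Q,X): NE
(A,Q,Y): not NE [P1→B gives 1>0; P2→P gives 10>9]
(A,Q,Z): not NE [P1→B gives 4>2; P2→R gives 8>7]
(A,R,X): not NE [P2→Q gives 6>5; P3→Z gives 9>2]
(A,R,Y): not NE [P1→B gives 8>3; P2→P gives 10>9; P3→Z gives 9>7]
(A,R,Z): not NE [P1→B gives 8>5]
(A,S,X): not NE [P2→Q gives 6>4; P3→Y gives 7>0]
(A,S,Y): not NE [P1→B gives 9>2; P2→P gives 10>5]
(A,S,Z): not NE [P2→R gives 8>4; P3→Y gives 7>3]
(B,P,X): not NE [P1→A gives 4>0; P2→S gives 8>3; P3→Y gives 5>2]
(B,P,Y): not NE [P1→A gives 3>2; P2→R gives 8>3]
(B,P,Z): not NE [P1→A gives 7>6; P3→Y gives 5>3]
(B,Q,X): not NE [P2→S gives 8>7; P3→Z gives 5>3]
(B,Q,Y): not NE [P2→R gives 8>3; P3→Z gives 5>2]
(B,Q,Z): not NE [P2→P gives 9>3]
(B,R,X): not NE [P1→A gives 9>4; P2→S gives 8>3]
(B,R,Y): not NE [P3→X gives 12>9]
(B,R,Z): not NE [P2→P gives 9>6; P3→X gives 12>9]
(B,S,X): not NE [P1→A gives 2>1; P3→Z gives 9>7]
(B,S,Y): not NE [P2→R gives 8>4; P3→Z gives 9>6]
(B,S,Z): not NE [P1→A gives 4>3; P2→P gives 9>7]

PSNE = {(A,P,Y), (A,Q,X)}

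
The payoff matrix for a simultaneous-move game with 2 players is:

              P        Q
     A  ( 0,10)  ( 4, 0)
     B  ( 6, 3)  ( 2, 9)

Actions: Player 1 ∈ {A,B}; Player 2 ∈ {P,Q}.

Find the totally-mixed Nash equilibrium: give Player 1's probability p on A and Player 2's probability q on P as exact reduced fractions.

P1 mixes 3/8 on A; P2 mixes 1/4 on P

P1 indiff ⇒ q·0+(1-q)·4 = q·6+(1-q)·2 ⇒ q(-6) = (1-q)(-2) ⇒ q = 1/4
P2 indiff ⇒ p·10+(1-p)·3 = p·0+(1-p)·9 ⇒ p(10) = (1-p)(6) ⇒ p = 3/8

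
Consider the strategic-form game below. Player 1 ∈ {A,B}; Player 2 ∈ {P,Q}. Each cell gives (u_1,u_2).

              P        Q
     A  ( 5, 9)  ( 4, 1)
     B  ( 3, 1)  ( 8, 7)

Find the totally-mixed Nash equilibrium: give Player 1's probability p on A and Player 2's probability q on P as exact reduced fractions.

P1 indiff ⇒ q·5+(1-q)·4 = q·3+(1-q)·8 ⇒ q(2) = (1-q)(4) ⇒ q = 2/3
P2 indiff ⇒ p·9+(1-p)·1 = p·1+(1-p)·7 ⇒ p(8) = (1-p)(6) ⇒ p = 3/7

P1 mixes 3/7 on A; P2 mixes 2/3 on P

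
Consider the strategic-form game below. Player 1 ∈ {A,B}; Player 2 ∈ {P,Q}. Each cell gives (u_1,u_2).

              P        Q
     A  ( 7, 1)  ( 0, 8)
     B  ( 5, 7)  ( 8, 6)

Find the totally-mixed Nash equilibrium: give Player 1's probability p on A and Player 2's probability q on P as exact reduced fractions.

P1 indiff ⇒ q·7+(1-q)·0 = q·5+(1-q)·8 ⇒ q(2) = (1-q)(8) ⇒ q = 4/5
P2 indiff ⇒ p·1+(1-p)·7 = p·8+(1-p)·6 ⇒ p(-7) = (1-p)(-1) ⇒ p = 1/8

(p,q) = (1/8, 4/5)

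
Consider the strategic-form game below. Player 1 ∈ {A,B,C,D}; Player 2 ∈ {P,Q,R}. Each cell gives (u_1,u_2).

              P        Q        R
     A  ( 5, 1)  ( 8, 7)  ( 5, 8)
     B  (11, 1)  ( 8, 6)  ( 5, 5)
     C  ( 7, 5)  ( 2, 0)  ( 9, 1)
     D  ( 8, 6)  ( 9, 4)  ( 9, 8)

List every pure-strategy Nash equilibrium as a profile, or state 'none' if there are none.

(A,P): not NE [P1→B gives 11>5; P2→R gives 8>1]
(A,Q): not NE [P1→D gives 9>8; P2→R gives 8>7]
(A,R): not NE [P1→D gives 9>5]
(B,P): not NE [P2→Q gives 6>1]
(B,Q): not NE [P1→D gives 9>8]
(B,R): not NE [P1→D gives 9>5; P2→Q gives 6>5]
(C,P): not NE [P1→B gives 11>7]
(C,Q): not NE [P1→D gives 9>2; P2→P gives 5>0]
(C,R): not NE [P2→P gives 5>1]
(D,P): not NE [P1→B gives 11>8; P2→R gives 8>6]
(D,Q): not NE [P2→R gives 8>4]
(D,R): NE

PSNE = {(D,R)}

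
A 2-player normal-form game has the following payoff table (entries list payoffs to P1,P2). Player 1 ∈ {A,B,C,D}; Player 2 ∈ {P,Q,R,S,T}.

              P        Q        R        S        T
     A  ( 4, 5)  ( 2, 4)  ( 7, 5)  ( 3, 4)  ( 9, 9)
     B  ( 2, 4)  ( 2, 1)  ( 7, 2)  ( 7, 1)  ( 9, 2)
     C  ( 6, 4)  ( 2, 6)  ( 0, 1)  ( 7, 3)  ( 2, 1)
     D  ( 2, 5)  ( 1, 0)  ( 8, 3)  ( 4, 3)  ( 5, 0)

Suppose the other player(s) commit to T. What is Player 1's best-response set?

P1 best: {A,B}

u_1(A vs T) = 9
u_1(B vs T) = 9
u_1(C vs T) = 2
u_1(D vs T) = 5
max payoff 9 at {A,B}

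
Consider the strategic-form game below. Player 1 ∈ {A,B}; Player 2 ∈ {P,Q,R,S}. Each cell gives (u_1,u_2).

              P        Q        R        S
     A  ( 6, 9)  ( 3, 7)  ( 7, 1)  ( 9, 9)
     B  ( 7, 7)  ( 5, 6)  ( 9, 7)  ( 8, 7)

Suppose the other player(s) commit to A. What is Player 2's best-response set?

u_2(P vs A) = 9
u_2(Q vs A) = 7
u_2(R vs A) = 1
u_2(S vs A) = 9
max payoff 9 at {P,S}

P2 best: {P,S}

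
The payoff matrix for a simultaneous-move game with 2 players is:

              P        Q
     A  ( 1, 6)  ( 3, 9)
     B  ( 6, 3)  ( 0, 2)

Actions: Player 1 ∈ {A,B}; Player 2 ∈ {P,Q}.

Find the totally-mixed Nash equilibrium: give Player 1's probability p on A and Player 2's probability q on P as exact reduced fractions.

(p,q) = (1/4, 3/8)

P1 indiff ⇒ q·1+(1-q)·3 = q·6+(1-q)·0 ⇒ q(-5) = (1-q)(-3) ⇒ q = 3/8
P2 indiff ⇒ p·6+(1-p)·3 = p·9+(1-p)·2 ⇒ p(-3) = (1-p)(-1) ⇒ p = 1/4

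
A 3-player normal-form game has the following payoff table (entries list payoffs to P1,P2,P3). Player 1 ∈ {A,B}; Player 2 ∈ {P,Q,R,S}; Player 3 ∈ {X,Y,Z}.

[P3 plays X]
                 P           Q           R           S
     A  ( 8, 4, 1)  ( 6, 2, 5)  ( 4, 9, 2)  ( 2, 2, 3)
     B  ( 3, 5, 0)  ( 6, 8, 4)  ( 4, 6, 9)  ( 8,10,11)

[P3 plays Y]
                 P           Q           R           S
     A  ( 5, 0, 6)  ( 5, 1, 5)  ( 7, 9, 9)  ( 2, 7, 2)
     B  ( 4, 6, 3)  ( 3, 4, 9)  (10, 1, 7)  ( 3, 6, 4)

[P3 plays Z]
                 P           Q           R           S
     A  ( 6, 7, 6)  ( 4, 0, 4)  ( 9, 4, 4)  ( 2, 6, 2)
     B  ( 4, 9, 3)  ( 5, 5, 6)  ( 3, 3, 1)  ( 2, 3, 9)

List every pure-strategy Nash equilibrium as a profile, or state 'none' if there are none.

(A,P,X): not NE [P2→R gives 9>4; P3→Z gives 6>1]
(A,P,Y): not NE [P2→R gives 9>0]
(A,P,Z): NE
(A,Q,X): not NE [P2→R gives 9>2]
(A,Q,Y): not NE [P2→R gives 9>1]
(A,Q,Z): not NE [P1→B gives 5>4; P2→P gives 7>0; P3→Y gives 5>4]
(A,R,X): not NE [P3→Y gives 9>2]
(A,R,Y): not NE [P1→B gives 10>7]
(A,R,Z): not NE [P2→P gives 7>4; P3→Y gives 9>4]
(A,S,X): not NE [P1→B gives 8>2; P2→R gives 9>2]
(A,S,Y): not NE [P1→B gives 3>2; P2→R gives 9>7; P3→X gives 3>2]
(A,S,Z): not NE [P2→P gives 7>6; P3→X gives 3>2]
(B,P,X): not NE [P1→A gives 8>3; P2→S gives 10>5; P3→Z gives 3>0]
(B,P,Y): not NE [P1→A gives 5>4]
(B,P,Z): not NE [P1→A gives 6>4]
(B,Q,X): not NE [P2→S gives 10>8; P3→Y gives 9>4]
(B,Q,Y): not NE [P1→A gives 5>3; P2→S gives 6>4]
(B,Q,Z): not NE [P2→P gives 9>5; P3→Y gives 9>6]
(B,R,X): not NE [P2→S gives 10>6]
(B,R,Y): not NE [P2→S gives 6>1; P3→X gives 9>7]
(B,R,Z): not NE [P1→A gives 9>3; P2→P gives 9>3; P3→X gives 9>1]
(B,S,X): NE
(B,S,Y): not NE [P3→X gives 11>4]
(B,S,Z): not NE [P2→P gives 9>3; P3→X gives 11>9]

NE set: (A,P,Z), (B,S,X)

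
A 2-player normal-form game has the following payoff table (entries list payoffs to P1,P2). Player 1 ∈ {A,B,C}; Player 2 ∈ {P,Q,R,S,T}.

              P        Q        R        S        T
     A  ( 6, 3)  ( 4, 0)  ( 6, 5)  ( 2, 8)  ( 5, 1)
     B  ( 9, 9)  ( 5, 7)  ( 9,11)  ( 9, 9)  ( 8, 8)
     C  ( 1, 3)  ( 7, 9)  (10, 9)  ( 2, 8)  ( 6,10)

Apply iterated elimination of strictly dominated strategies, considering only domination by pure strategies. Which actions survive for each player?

P1 drop A (B beats it: P:9>6 Q:5>4 R:9>6 S:9>2 T:8>5)
P2 drop P (R beats it: B:11>9 C:9>3)
P2 drop Q (T beats it: B:8>7 C:10>9)
P2 drop S (R beats it: B:11>9 C:9>8)
P1→{B,C} P2→{R,T}

Remaining: P1:{B,C} P2:{R,T}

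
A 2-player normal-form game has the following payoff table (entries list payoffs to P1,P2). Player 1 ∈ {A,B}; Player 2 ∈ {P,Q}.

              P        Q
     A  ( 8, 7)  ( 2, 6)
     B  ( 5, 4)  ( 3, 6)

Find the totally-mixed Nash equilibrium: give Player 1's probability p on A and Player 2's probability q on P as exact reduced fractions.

P1 mixes 2/3 on A; P2 mixes 1/4 on P

P1 indiff ⇒ q·8+(1-q)·2 = q·5+(1-q)·3 ⇒ q(3) = (1-q)(1) ⇒ q = 1/4
P2 indiff ⇒ p·7+(1-p)·4 = p·6+(1-p)·6 ⇒ p(1) = (1-p)(2) ⇒ p = 2/3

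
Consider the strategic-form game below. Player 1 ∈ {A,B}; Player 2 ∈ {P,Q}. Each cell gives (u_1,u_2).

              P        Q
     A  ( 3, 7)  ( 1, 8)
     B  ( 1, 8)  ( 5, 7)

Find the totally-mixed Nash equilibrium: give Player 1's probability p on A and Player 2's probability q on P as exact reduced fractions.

(p,q) = (1/2, 2/3)

P1 indiff ⇒ q·3+(1-q)·1 = q·1+(1-q)·5 ⇒ q(2) = (1-q)(4) ⇒ q = 2/3
P2 indiff ⇒ p·7+(1-p)·8 = p·8+(1-p)·7 ⇒ p(-1) = (1-p)(-1) ⇒ p = 1/2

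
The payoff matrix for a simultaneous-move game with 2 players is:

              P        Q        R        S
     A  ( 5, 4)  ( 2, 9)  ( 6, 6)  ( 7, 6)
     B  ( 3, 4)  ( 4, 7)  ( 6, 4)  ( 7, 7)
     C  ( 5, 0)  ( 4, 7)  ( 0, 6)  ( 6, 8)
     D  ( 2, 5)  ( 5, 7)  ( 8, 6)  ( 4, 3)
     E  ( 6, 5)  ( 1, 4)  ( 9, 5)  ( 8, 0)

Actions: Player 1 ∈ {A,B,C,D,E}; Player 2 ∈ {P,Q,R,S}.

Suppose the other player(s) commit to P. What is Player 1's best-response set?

u_1(A vs P) = 5
u_1(B vs P) = 3
u_1(C vs P) = 5
u_1(D vs P) = 2
u_1(E vs P) = 6
max payoff 6 at {E}

argmax u_1 = {E}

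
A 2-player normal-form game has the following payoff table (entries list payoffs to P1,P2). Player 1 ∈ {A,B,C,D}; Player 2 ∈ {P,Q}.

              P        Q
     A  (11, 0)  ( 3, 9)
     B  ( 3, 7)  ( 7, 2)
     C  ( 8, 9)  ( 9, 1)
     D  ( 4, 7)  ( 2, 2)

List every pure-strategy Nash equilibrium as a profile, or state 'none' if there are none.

PSNE: ∅

(A,P): not NE [P2→Q gives 9>0]
(A,Q): not NE [P1→C gives 9>3]
(B,P): not NE [P1→A gives 11>3]
(B,Q): not NE [P1→C gives 9>7; P2→P gives 7>2]
(C,P): not NE [P1→A gives 11>8]
(C,Q): not NE [P2→P gives 9>1]
(D,P): not NE [P1→A gives 11>4]
(D,Q): not NE [P1→C gives 9>2; P2→P gives 7>2]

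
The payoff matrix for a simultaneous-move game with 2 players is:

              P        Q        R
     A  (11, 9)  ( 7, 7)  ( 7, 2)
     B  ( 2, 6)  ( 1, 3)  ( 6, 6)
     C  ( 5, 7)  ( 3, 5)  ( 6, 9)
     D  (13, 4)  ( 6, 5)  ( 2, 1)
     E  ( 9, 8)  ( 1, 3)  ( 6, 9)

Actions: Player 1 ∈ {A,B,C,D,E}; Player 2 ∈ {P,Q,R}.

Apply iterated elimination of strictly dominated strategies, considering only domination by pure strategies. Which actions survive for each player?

P1 drop B (A beats it: P:11>2 Q:7>1 R:7>6)
P1 drop C (A beats it: P:11>5 Q:7>3 R:7>6)
P1 drop E (A beats it: P:11>9 Q:7>1 R:7>6)
P2 drop R (P beats it: A:9>2 D:4>1)
P1→{A,D} P2→{P,Q}

Remaining: P1:{A,D} P2:{P,Q}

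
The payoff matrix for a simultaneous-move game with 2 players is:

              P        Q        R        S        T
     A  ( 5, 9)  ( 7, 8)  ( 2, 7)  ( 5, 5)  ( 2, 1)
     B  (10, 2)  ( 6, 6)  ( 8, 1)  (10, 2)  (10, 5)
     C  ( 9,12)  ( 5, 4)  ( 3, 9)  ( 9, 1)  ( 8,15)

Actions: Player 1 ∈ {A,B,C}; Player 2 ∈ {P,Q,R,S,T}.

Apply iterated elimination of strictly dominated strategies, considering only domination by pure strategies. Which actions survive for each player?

P1 drop C (B beats it: P:10>9 Q:6>5 R:8>3 S:10>9 T:10>8)
P2 drop R (P beats it: A:9>7 B:2>1)
P2 drop S (Q beats it: A:8>5 B:6>2)
P2 drop T (Q beats it: A:8>1 B:6>5)
P1→{A,B} P2→{P,Q}

IESDS → P1:{A,B} P2:{P,Q}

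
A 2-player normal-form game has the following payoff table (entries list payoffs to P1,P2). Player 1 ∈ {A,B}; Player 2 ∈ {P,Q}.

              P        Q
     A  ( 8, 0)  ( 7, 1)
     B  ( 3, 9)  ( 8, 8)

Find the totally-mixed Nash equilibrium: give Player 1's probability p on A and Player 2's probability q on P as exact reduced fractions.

(p,q) = (1/2, 1/6)

P1 indiff ⇒ q·8+(1-q)·7 = q·3+(1-q)·8 ⇒ q(5) = (1-q)(1) ⇒ q = 1/6
P2 indiff ⇒ p·0+(1-p)·9 = p·1+(1-p)·8 ⇒ p(-1) = (1-p)(-1) ⇒ p = 1/2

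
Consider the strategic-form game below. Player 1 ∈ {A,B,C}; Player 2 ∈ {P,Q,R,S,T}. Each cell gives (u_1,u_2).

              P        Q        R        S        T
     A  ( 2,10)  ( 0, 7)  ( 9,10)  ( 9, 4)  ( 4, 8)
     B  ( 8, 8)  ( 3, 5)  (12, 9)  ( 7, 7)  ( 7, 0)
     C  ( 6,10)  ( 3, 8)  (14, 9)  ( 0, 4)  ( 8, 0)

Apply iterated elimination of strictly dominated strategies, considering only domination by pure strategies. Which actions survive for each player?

IESDS → P1:{B,C} P2:{P,R}

P2 drop Q (P beats it: A:10>7 B:8>5 C:10>8)
P2 drop S (P beats it: A:10>4 B:8>7 C:10>4)
P1 drop A (B beats it: P:8>2 R:12>9 T:7>4)
P2 drop T (P beats it: B:8>0 C:10>0)
P1→{B,C} P2→{P,R}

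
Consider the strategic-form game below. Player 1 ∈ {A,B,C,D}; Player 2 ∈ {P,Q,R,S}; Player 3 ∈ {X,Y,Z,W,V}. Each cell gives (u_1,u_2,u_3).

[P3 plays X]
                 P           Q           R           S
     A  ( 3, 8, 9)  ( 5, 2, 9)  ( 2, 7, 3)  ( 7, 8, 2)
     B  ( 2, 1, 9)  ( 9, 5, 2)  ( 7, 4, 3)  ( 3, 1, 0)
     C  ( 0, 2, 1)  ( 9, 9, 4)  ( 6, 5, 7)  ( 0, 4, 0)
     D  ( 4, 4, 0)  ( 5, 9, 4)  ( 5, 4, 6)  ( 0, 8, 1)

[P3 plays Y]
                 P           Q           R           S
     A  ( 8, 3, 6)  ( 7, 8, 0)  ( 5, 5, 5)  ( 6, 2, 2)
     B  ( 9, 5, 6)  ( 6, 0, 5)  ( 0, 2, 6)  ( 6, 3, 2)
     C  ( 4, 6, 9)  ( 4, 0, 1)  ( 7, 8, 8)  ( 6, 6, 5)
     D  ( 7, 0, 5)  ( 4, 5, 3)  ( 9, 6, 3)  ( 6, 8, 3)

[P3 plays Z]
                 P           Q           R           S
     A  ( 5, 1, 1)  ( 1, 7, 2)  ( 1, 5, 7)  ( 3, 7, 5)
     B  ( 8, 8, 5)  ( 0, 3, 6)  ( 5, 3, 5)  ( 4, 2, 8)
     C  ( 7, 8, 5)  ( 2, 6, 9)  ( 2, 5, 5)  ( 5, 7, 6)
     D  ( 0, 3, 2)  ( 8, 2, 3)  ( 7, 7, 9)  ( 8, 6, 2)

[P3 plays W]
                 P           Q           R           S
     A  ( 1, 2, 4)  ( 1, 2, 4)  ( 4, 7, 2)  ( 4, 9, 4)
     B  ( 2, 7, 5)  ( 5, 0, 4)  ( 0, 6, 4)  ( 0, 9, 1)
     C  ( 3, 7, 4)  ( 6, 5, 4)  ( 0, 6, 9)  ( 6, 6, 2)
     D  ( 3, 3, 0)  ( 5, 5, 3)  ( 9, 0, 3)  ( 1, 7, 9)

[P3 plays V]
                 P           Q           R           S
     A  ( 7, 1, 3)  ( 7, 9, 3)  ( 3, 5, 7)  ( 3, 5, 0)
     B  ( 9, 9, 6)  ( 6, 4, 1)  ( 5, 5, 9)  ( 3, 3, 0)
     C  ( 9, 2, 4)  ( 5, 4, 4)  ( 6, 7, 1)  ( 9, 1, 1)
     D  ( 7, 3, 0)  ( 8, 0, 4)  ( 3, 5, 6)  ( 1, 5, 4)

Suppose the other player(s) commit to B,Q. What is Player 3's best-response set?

u_3(X vs B,Q) = 2
u_3(Y vs B,Q) = 5
u_3(Z vs B,Q) = 6
u_3(W vs B,Q) = 4
u_3(V vs B,Q) = 1
max payoff 6 at {Z}

argmax u_3 = {Z}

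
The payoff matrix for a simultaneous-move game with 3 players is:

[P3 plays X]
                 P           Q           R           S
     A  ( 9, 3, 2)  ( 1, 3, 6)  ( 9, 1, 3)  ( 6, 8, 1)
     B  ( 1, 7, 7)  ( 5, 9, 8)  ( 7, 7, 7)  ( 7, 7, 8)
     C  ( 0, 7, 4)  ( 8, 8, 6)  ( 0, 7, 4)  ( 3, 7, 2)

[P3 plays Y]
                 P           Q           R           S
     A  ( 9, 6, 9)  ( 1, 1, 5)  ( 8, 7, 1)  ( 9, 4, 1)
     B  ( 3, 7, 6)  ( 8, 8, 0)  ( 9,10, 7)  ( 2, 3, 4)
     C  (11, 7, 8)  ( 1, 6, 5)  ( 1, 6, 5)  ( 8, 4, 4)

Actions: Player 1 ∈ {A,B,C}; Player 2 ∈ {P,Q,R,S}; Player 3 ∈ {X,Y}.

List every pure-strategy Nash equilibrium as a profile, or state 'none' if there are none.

(A,P,X): not NE [P2→S gives 8>3; P3→Y gives 9>2]
(A,P,Y): not NE [P1→C gives 11>9; P2→R gives 7>6]
(A,Q,X): not NE [P1→C gives 8>1; P2→S gives 8>3]
(A,Q,Y): not NE [P1→B gives 8>1; P2→R gives 7>1; P3→X gives 6>5]
(A,R,X): not NE [P2→S gives 8>1]
(A,R,Y): not NE [P1→B gives 9>8; P3→X gives 3>1]
(A,S,X): not NE [P1→B gives 7>6]
(A,S,Y): not NE [P2→R gives 7>4]
(B,P,X): not NE [P1→A gives 9>1; P2→Q gives 9>7]
(B,P,Y): not NE [P1→C gives 11>3; P2→R gives 10>7; P3→X gives 7>6]
(B,Q,X): not NE [P1→C gives 8>5]
(B,Q,Y): not NE [P2→R gives 10>8; P3→X gives 8>0]
(B,R,X): not NE [P1→A gives 9>7; P2→Q gives 9>7]
(B,R,Y): NE
(B,S,X): not NE [P2→Q gives 9>7]
(B,S,Y): not NE [P1→A gives 9>2; P2→R gives 10>3; P3→X gives 8>4]
(C,P,X): not NE [P1→A gives 9>0; P2→Q gives 8>7; P3→Y gives 8>4]
(C,P,Y): NE
(C,Q,X): NE
(C,Q,Y): not NE [P1→B gives 8>1; P2→P gives 7>6; P3→X gives 6>5]
(C,R,X): not NE [P1→A gives 9>0; P2→Q gives 8>7; P3→Y gives 5>4]
(C,R,Y): not NE [P1→B gives 9>1; P2→P gives 7>6]
(C,S,X): not NE [P1→B gives 7>3; P2→Q gives 8>7; P3→Y gives 4>2]
(C,S,Y): not NE [P1→A gives 9>8; P2→P gives 7>4]

NE set: (B,R,Y), (C,P,Y), (C,Q,X)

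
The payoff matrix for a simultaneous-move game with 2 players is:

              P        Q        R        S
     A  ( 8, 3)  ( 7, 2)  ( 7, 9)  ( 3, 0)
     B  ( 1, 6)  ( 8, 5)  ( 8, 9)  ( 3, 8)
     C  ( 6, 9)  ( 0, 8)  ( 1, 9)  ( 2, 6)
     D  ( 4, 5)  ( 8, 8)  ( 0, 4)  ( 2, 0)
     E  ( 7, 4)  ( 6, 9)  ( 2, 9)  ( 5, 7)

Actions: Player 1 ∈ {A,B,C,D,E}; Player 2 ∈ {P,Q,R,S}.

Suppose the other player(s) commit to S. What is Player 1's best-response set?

BR_1 = {E}

u_1(A vs S) = 3
u_1(B vs S) = 3
u_1(C vs S) = 2
u_1(D vs S) = 2
u_1(E vs S) = 5
max payoff 5 at {E}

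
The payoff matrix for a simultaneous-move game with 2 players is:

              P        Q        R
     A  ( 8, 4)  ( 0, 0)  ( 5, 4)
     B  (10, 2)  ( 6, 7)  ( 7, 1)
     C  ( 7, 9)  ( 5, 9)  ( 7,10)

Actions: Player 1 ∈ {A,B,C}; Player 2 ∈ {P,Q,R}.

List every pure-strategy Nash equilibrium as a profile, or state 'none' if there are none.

(A,P): not NE [P1→B gives 10>8]
(A,Q): not NE [P1→B gives 6>0; P2→R gives 4>0]
(A,R): not NE [P1→C gives 7>5]
(B,P): not NE [P2→Q gives 7>2]
(B,Q): NE
(B,R): not NE [P2→Q gives 7>1]
(C,P): not NE [P1→B gives 10>7; P2→R gives 10>9]
(C,Q): not NE [P1→B gives 6>5; P2→R gives 10>9]
(C,R): NE

PSNE = {(B,Q), (C,R)}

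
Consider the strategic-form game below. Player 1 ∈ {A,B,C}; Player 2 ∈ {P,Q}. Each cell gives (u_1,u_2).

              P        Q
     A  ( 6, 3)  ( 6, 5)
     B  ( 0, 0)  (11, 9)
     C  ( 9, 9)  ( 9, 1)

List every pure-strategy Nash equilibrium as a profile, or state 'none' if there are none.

(A,P): not NE [P1→C gives 9>6; P2→Q gives 5>3]
(A,Q): not NE [P1→B gives 11>6]
(B,P): not NE [P1→C gives 9>0; P2→Q gives 9>0]
(B,Q): NE
(C,P): NE
(C,Q): not NE [P1→B gives 11>9; P2→P gives 9>1]

PSNE = {(B,Q), (C,P)}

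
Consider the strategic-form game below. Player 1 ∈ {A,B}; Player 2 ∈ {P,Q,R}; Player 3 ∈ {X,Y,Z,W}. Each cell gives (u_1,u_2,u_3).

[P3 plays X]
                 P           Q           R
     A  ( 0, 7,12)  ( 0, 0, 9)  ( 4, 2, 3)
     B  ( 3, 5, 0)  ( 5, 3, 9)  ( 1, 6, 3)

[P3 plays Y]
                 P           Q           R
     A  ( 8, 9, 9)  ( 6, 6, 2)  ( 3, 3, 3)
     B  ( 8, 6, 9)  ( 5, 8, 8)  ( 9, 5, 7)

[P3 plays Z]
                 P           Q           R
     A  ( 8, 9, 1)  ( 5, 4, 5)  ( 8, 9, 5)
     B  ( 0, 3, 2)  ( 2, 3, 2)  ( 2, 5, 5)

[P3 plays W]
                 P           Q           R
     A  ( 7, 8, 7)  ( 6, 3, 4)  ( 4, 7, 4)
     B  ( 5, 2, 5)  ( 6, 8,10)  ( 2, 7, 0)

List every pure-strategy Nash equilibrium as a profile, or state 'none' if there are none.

NE set: (A,R,Z), (B,Q,W)

(A,P,X): not NE [P1→B gives 3>0]
(A,P,Y): not NE [P3→X gives 12>9]
(A,P,Z): not NE [P3→X gives 12>1]
(A,P,W): not NE [P3→X gives 12>7]
(A,Q,X): not NE [P1→B gives 5>0; P2→P gives 7>0]
(A,Q,Y): not NE [P2→P gives 9>6; P3→X gives 9>2]
(A,Q,Z): not NE [P2→R gives 9>4; P3→X gives 9>5]
(A,Q,W): not NE [P2→P gives 8>3; P3→X gives 9>4]
(A,R,X): not NE [P2→P gives 7>2; P3→Z gives 5>3]
(A,R,Y): not NE [P1→B gives 9>3; P2→P gives 9>3; P3→Z gives 5>3]
(A,R,Z): NE
(A,R,W): not NE [P2→P gives 8>7; P3→Z gives 5>4]
(B,P,X): not NE [P2→R gives 6>5; P3→Y gives 9>0]
(B,P,Y): not NE [P2→Q gives 8>6]
(B,P,Z): not NE [P1→A gives 8>0; P2→R gives 5>3; P3→Y gives 9>2]
(B,P,W): not NE [P1→A gives 7>5; P2→Q gives 8>2; P3→Y gives 9>5]
(B,Q,X): not NE [P2→R gives 6>3; P3→W gives 10>9]
(B,Q,Y): not NE [P1→A gives 6>5; P3→W gives 10>8]
(B,Q,Z): not NE [P1→A gives 5>2; P2→R gives 5>3; P3→W gives 10>2]
(B,Q,W): NE
(B,R,X): not NE [P1→A gives 4>1; P3→Y gives 7>3]
(B,R,Y): not NE [P2→Q gives 8>5]
(B,R,Z): not NE [P1→A gives 8>2; P3→Y gives 7>5]
(B,R,W): not NE [P1→A gives 4>2; P2→Q gives 8>7; P3→Y gives 7>0]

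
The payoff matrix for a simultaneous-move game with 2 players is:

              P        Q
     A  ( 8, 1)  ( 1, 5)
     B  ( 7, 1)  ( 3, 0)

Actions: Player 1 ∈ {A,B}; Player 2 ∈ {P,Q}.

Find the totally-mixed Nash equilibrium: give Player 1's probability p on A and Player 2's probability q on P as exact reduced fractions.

P1 mixes 1/5 on A; P2 mixes 2/3 on P

P1 indiff ⇒ q·8+(1-q)·1 = q·7+(1-q)·3 ⇒ q(1) = (1-q)(2) ⇒ q = 2/3
P2 indiff ⇒ p·1+(1-p)·1 = p·5+(1-p)·0 ⇒ p(-4) = (1-p)(-1) ⇒ p = 1/5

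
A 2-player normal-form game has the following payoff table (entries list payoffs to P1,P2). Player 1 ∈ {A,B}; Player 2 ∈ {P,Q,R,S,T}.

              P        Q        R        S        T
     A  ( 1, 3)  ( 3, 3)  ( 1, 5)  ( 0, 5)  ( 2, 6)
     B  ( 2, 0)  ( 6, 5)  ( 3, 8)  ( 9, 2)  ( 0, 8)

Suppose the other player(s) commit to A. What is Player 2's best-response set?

BR_2 = {T}

u_2(P vs A) = 3
u_2(Q vs A) = 3
u_2(R vs A) = 5
u_2(S vs A) = 5
u_2(T vs A) = 6
max payoff 6 at {T}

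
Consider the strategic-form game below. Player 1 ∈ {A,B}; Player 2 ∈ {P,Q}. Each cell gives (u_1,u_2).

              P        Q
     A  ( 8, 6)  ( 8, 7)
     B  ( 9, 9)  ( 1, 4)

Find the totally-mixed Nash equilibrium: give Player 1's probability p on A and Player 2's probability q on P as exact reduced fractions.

p=5/6, q=7/8

P1 indiff ⇒ q·8+(1-q)·8 = q·9+(1-q)·1 ⇒ q(-1) = (1-q)(-7) ⇒ q = 7/8
P2 indiff ⇒ p·6+(1-p)·9 = p·7+(1-p)·4 ⇒ p(-1) = (1-p)(-5) ⇒ p = 5/6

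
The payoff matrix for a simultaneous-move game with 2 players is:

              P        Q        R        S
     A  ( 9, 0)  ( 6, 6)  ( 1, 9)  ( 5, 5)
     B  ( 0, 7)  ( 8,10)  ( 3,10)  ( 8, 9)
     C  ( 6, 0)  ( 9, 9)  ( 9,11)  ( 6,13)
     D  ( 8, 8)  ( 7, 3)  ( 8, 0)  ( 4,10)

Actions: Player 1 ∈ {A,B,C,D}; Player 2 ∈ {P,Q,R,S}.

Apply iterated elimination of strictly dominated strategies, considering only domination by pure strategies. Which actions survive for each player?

P2 drop P (S beats it: A:5>0 B:9>7 C:13>0 D:10>8)
P1 drop A (B beats it: Q:8>6 R:3>1 S:8>5)
P1 drop D (C beats it: Q:9>7 R:9>8 S:6>4)
P1→{B,C} P2→{Q,R,S}

Survivors P1:{B,C} P2:{Q,R,S}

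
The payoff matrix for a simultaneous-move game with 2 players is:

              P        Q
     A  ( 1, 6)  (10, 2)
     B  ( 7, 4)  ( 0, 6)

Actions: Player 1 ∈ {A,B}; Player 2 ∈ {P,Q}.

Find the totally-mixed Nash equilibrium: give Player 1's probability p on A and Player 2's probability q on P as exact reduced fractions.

P1 indiff ⇒ q·1+(1-q)·10 = q·7+(1-q)·0 ⇒ q(-6) = (1-q)(-10) ⇒ q = 5/8
P2 indiff ⇒ p·6+(1-p)·4 = p·2+(1-p)·6 ⇒ p(4) = (1-p)(2) ⇒ p = 1/3

p=1/3, q=5/8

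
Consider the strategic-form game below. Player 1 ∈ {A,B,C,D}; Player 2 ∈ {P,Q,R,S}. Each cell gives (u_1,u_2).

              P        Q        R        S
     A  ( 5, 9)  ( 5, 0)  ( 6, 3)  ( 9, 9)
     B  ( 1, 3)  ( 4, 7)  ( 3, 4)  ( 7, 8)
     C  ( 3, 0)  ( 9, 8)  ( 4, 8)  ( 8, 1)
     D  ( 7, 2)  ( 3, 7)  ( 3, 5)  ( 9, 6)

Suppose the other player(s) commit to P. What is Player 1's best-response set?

BR_1 = {D}

u_1(A vs P) = 5
u_1(B vs P) = 1
u_1(C vs P) = 3
u_1(D vs P) = 7
max payoff 7 at {D}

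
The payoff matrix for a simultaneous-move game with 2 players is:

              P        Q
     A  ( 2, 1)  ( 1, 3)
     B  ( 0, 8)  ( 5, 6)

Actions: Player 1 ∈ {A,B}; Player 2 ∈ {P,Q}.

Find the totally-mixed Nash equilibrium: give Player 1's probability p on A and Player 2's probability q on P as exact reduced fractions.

p=1/2, q=2/3

P1 indiff ⇒ q·2+(1-q)·1 = q·0+(1-q)·5 ⇒ q(2) = (1-q)(4) ⇒ q = 2/3
P2 indiff ⇒ p·1+(1-p)·8 = p·3+(1-p)·6 ⇒ p(-2) = (1-p)(-2) ⇒ p = 1/2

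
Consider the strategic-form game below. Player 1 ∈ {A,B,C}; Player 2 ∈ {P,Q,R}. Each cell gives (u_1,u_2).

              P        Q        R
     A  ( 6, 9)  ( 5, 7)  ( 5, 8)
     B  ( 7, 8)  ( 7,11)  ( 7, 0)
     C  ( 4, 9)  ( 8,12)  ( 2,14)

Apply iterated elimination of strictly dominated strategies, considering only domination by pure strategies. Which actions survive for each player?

P1 drop A (B beats it: P:7>6 Q:7>5 R:7>5)
P2 drop P (Q beats it: B:11>8 C:12>9)
P1→{B,C} P2→{Q,R}

Survivors P1:{B,C} P2:{Q,R}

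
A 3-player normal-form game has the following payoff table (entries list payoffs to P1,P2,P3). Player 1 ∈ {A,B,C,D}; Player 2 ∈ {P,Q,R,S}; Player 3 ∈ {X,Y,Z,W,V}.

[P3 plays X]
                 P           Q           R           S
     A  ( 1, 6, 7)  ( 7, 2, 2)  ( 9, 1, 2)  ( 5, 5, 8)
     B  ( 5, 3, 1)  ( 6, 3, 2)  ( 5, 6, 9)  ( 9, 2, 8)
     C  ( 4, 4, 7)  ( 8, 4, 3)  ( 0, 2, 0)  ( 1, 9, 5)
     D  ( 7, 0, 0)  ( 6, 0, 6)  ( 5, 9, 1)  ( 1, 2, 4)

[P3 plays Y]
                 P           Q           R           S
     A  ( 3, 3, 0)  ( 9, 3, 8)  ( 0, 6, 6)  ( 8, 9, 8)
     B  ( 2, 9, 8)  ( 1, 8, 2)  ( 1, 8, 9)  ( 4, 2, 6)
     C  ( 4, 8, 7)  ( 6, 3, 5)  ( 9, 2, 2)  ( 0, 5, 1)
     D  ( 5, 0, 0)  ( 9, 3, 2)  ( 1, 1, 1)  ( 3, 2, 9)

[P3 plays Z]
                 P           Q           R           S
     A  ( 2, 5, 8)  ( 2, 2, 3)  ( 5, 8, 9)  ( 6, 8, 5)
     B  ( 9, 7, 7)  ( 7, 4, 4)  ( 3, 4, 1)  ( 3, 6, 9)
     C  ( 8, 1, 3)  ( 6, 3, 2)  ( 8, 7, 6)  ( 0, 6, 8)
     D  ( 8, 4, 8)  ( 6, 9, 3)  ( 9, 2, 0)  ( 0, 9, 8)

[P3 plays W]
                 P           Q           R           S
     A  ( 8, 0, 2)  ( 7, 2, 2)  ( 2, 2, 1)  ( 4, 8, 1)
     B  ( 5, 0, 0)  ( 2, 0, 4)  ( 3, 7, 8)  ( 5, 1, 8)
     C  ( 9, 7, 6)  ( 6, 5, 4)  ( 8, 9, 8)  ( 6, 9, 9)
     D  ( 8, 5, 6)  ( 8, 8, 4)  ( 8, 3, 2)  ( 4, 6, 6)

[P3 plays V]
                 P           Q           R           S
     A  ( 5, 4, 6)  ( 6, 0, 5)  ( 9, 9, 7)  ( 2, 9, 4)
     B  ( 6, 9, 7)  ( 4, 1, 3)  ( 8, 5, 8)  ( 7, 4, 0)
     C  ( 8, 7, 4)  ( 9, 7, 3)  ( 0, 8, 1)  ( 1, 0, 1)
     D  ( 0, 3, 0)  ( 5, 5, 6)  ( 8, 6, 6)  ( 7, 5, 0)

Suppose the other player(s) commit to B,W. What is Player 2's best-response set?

BR_2 = {R}

u_2(P vs B,W) = 0
u_2(Q vs B,W) = 0
u_2(R vs B,W) = 7
u_2(S vs B,W) = 1
max payoff 7 at {R}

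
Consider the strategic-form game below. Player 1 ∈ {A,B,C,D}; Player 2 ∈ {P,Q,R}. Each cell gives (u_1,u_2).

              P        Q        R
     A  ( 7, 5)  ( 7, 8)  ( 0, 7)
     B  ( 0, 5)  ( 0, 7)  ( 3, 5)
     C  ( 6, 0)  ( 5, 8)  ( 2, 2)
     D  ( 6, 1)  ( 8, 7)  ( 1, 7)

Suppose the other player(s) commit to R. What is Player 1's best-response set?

argmax u_1 = {B}

u_1(A vs R) = 0
u_1(B vs R) = 3
u_1(C vs R) = 2
u_1(D vs R) = 1
max payoff 3 at {B}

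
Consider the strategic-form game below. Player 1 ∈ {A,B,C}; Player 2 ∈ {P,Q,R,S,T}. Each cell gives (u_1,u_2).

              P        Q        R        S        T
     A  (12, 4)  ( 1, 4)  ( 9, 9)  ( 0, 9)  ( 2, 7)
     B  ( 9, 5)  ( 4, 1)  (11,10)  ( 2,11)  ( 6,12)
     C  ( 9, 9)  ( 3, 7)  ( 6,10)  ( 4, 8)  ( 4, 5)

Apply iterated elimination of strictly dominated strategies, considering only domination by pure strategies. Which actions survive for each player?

P2 drop P (R beats it: A:9>4 B:10>5 C:10>9)
P1 drop A (B beats it: Q:4>1 R:11>9 S:2>0 T:6>2)
P2 drop Q (R beats it: B:10>1 C:10>7)
P1→{B,C} P2→{R,S,T}

IESDS → P1:{B,C} P2:{R,S,T}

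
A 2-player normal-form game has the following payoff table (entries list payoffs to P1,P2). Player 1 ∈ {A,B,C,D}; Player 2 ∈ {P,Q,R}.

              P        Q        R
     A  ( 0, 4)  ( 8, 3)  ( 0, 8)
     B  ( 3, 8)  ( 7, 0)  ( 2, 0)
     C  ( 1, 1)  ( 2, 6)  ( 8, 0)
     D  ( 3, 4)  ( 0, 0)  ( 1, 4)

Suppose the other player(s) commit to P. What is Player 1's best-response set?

argmax u_1 = {B,D}

u_1(A vs P) = 0
u_1(B vs P) = 3
u_1(C vs P) = 1
u_1(D vs P) = 3
max payoff 3 at {B,D}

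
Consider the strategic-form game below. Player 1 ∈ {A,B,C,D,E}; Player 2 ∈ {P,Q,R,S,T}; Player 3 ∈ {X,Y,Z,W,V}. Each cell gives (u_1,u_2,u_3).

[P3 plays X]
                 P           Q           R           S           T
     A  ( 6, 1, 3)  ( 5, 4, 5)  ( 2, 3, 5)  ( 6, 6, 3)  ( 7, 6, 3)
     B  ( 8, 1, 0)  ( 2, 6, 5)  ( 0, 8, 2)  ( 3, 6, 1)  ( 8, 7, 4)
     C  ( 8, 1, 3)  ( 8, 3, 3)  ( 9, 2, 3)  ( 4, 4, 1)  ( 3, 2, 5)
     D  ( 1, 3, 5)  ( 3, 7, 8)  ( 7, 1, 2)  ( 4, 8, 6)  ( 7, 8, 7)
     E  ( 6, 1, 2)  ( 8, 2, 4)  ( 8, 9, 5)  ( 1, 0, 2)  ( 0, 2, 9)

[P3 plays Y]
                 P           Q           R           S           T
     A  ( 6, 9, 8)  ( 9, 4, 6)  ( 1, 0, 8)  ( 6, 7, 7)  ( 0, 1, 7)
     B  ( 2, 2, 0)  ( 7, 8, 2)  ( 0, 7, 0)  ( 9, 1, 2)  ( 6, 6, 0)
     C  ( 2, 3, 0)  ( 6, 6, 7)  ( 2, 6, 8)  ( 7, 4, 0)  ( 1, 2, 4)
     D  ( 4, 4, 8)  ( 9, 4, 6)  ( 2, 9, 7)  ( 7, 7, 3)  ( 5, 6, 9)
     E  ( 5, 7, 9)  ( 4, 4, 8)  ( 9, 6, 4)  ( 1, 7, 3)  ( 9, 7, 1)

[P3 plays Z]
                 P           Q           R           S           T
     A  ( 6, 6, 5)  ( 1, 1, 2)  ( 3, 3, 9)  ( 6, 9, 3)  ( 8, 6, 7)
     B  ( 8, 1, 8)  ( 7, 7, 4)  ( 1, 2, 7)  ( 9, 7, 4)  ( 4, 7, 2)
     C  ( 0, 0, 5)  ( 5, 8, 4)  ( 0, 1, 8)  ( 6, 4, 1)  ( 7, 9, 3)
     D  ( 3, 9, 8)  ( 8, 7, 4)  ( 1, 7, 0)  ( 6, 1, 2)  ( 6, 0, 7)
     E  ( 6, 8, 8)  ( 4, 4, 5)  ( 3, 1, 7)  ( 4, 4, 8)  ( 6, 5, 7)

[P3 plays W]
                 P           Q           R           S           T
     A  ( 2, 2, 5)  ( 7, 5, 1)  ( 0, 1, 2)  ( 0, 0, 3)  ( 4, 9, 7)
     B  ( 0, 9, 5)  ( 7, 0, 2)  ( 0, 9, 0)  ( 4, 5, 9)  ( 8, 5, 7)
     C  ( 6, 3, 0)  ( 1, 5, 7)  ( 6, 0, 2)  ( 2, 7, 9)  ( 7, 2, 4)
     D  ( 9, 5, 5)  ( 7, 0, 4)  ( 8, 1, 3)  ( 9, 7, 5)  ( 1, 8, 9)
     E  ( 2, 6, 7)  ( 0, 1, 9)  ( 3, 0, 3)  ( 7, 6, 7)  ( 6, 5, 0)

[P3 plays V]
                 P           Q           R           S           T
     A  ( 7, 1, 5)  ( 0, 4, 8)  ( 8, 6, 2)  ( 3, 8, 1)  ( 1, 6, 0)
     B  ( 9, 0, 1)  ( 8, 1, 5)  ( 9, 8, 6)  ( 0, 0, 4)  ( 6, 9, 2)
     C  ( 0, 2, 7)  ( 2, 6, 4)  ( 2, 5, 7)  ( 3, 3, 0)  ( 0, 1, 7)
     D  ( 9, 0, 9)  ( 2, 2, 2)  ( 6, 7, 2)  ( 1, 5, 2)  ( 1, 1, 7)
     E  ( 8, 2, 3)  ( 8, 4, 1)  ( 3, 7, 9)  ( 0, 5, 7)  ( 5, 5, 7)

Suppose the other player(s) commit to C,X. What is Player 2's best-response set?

u_2(P vs C,X) = 1
u_2(Q vs C,X) = 3
u_2(R vs C,X) = 2
u_2(S vs C,X) = 4
u_2(T vs C,X) = 2
max payoff 4 at {S}

argmax u_2 = {S}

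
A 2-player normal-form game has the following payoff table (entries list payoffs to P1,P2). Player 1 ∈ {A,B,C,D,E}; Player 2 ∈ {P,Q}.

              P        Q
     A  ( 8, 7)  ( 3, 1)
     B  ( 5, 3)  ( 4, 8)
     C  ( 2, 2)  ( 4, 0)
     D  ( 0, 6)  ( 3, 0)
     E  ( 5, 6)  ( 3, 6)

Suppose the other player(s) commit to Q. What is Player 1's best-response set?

u_1(A vs Q) = 3
u_1(B vs Q) = 4
u_1(C vs Q) = 4
u_1(D vs Q) = 3
u_1(E vs Q) = 3
max payoff 4 at {B,C}

P1 best: {B,C}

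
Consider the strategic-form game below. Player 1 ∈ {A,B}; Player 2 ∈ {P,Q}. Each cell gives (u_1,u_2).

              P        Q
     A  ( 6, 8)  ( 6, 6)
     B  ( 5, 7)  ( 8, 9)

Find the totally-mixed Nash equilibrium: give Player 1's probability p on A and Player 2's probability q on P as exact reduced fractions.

P1 indiff ⇒ q·6+(1-q)·6 = q·5+(1-q)·8 ⇒ q(1) = (1-q)(2) ⇒ q = 2/3
P2 indiff ⇒ p·8+(1-p)·7 = p·6+(1-p)·9 ⇒ p(2) = (1-p)(2) ⇒ p = 1/2

P1 mixes 1/2 on A; P2 mixes 2/3 on P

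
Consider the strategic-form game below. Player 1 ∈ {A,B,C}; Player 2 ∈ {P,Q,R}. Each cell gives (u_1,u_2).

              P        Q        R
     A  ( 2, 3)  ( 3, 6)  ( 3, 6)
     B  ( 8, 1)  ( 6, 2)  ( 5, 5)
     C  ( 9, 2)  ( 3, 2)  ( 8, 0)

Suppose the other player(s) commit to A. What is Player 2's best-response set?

u_2(P vs A) = 3
u_2(Q vs A) = 6
u_2(R vs A) = 6
max payoff 6 at {Q,R}

BR_2 = {Q,R}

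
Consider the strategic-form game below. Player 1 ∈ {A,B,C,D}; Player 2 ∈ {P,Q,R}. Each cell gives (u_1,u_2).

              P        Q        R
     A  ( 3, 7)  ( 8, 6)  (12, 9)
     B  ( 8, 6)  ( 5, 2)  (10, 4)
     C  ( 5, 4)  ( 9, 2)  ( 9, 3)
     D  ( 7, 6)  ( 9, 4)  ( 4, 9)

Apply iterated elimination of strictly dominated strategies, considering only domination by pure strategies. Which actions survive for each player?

P2 drop Q (P beats it: A:7>6 B:6>2 C:4>2 D:6>4)
P1 drop C (B beats it: P:8>5 R:10>9)
P1 drop D (B beats it: P:8>7 R:10>4)
P1→{A,B} P2→{P,R}

Remaining: P1:{A,B} P2:{P,R}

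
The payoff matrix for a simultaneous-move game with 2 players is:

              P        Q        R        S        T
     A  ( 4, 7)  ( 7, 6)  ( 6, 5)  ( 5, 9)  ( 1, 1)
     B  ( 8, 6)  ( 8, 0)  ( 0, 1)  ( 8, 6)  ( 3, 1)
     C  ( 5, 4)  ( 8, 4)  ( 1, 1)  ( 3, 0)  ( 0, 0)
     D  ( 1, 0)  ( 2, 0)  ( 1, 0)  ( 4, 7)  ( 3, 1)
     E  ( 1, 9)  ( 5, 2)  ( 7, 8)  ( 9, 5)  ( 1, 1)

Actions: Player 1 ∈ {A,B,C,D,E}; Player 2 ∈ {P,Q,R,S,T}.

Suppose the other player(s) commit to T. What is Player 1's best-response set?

u_1(A vs T) = 1
u_1(B vs T) = 3
u_1(C vs T) = 0
u_1(D vs T) = 3
u_1(E vs T) = 1
max payoff 3 at {B,D}

BR_1 = {B,D}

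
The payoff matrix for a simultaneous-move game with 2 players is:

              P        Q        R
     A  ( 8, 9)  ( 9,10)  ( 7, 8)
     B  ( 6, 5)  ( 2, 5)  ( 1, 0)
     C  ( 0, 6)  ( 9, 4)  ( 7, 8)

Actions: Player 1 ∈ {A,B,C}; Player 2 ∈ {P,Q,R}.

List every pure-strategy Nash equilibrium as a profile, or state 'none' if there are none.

(A,P): not NE [P2→Q gives 10>9]
(A,Q): NE
(A,R): not NE [P2→Q gives 10>8]
(B,P): not NE [P1→A gives 8>6]
(B,Q): not NE [P1→C gives 9>2]
(B,R): not NE [P1→C gives 7>1; P2→Q gives 5>0]
(C,P): not NE [P1→A gives 8>0; P2→R gives 8>6]
(C,Q): not NE [P2→R gives 8>4]
(C,R): NE

Nash profiles: (A,Q), (C,R)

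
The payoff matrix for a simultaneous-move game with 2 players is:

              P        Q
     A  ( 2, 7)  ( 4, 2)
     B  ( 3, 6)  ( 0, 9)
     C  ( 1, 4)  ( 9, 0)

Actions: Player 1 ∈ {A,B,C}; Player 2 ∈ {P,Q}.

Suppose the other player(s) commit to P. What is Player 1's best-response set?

u_1(A vs P) = 2
u_1(B vs P) = 3
u_1(C vs P) = 1
max payoff 3 at {B}

BR_1 = {B}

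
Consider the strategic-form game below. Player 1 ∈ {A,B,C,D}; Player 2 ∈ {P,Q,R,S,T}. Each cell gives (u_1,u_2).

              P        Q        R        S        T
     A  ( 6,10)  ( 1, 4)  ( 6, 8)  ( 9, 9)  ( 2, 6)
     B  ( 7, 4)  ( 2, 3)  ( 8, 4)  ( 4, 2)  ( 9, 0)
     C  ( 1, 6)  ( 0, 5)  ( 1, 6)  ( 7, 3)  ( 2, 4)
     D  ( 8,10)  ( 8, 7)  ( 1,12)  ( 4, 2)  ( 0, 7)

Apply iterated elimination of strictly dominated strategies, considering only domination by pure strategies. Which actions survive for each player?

Remaining: P1:{B,D} P2:{P,R}

P2 drop Q (P beats it: A:10>4 B:4>3 C:6>5 D:10>7)
P2 drop S (P beats it: A:10>9 B:4>2 C:6>3 D:10>2)
P1 drop A (B beats it: P:7>6 R:8>6 T:9>2)
P1 drop C (B beats it: P:7>1 R:8>1 T:9>2)
P2 drop T (P beats it: B:4>0 D:10>7)
P1→{B,D} P2→{P,R}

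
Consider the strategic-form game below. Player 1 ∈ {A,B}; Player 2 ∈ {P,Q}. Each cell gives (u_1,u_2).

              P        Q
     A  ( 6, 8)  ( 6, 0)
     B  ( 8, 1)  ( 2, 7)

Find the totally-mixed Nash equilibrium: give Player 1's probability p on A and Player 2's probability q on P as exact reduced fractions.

P1 indiff ⇒ q·6+(1-q)·6 = q·8+(1-q)·2 ⇒ q(-2) = (1-q)(-4) ⇒ q = 2/3
P2 indiff ⇒ p·8+(1-p)·1 = p·0+(1-p)·7 ⇒ p(8) = (1-p)(6) ⇒ p = 3/7

p=3/7, q=2/3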